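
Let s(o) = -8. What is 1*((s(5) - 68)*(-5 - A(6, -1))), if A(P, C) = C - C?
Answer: 380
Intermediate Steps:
A(P, C) = 0
1*((s(5) - 68)*(-5 - A(6, -1))) = 1*((-8 - 68)*(-5 - 1*0)) = 1*(-76*(-5 + 0)) = 1*(-76*(-5)) = 1*380 = 380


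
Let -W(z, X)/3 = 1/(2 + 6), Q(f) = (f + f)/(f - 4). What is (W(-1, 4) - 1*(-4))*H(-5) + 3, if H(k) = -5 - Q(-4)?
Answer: -75/4 ≈ -18.750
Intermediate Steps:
Q(f) = 2*f/(-4 + f) (Q(f) = (2*f)/(-4 + f) = 2*f/(-4 + f))
W(z, X) = -3/8 (W(z, X) = -3/(2 + 6) = -3/8)
H(k) = -6 (H(k) = -5 - 2*(-4)/(-4 - 4) = -5 - 2*(-4)/(-8) = -5 - 2*(-4)*(-1)/8 = -5 - 1*1 = -5 - 1 = -6)
(W(-1, 4) - 1*(-4))*H(-5) + 3 = (-3/8 - 1*(-4))*(-6) + 3 = (-3/8 + 4)*(-6) + 3 = (29/8)*(-6) + 3 = -87/4 + 3 = -75/4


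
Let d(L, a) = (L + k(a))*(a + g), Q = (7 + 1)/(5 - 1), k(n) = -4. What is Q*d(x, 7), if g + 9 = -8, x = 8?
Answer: -80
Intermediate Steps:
g = -17 (g = -9 - 8 = -17)
Q = 2 (Q = 8/4 = 8*(¼) = 2)
d(L, a) = (-17 + a)*(-4 + L) (d(L, a) = (L - 4)*(a - 17) = (-4 + L)*(-17 + a) = (-17 + a)*(-4 + L))
Q*d(x, 7) = 2*(68 - 17*8 - 4*7 + 8*7) = 2*(68 - 136 - 28 + 56) = 2*(-40) = -80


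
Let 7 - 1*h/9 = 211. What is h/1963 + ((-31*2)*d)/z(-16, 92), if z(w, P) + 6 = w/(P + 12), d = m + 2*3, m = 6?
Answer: 2354907/19630 ≈ 119.96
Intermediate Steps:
h = -1836 (h = 63 - 9*211 = 63 - 1899 = -1836)
d = 12 (d = 6 + 2*3 = 6 + 6 = 12)
z(w, P) = -6 + w/(12 + P) (z(w, P) = -6 + w/(P + 12) = -6 + w/(12 + P))
h/1963 + ((-31*2)*d)/z(-16, 92) = -1836/1963 + (-31*2*12)/(((-72 - 16 - 6*92)/(12 + 92))) = -1836*1/1963 + (-62*12)/(((-72 - 16 - 552)/104)) = -1836/1963 - 744/((1/104)*(-640)) = -1836/1963 - 744/(-80/13) = -1836/1963 - 744*(-13/80) = -1836/1963 + 1209/10 = 2354907/19630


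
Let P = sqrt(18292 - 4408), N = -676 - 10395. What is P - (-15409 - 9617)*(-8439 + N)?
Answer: -488257260 + 2*sqrt(3471) ≈ -4.8826e+8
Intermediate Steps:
N = -11071
P = 2*sqrt(3471) (P = sqrt(13884) = 2*sqrt(3471) ≈ 117.83)
P - (-15409 - 9617)*(-8439 + N) = 2*sqrt(3471) - (-15409 - 9617)*(-8439 - 11071) = 2*sqrt(3471) - (-25026)*(-19510) = 2*sqrt(3471) - 1*488257260 = 2*sqrt(3471) - 488257260 = -488257260 + 2*sqrt(3471)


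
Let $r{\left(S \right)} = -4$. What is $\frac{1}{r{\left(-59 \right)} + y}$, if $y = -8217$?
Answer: $- \frac{1}{8221} \approx -0.00012164$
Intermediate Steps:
$\frac{1}{r{\left(-59 \right)} + y} = \frac{1}{-4 - 8217} = \frac{1}{-8221} = - \frac{1}{8221}$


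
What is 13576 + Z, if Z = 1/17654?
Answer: 239670705/17654 ≈ 13576.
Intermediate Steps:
Z = 1/17654 ≈ 5.6644e-5
13576 + Z = 13576 + 1/17654 = 239670705/17654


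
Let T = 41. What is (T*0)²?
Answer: 0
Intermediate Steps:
(T*0)² = (41*0)² = 0² = 0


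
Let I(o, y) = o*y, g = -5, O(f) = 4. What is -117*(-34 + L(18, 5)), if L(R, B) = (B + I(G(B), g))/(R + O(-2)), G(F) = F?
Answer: 44928/11 ≈ 4084.4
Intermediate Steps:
L(R, B) = -4*B/(4 + R) (L(R, B) = (B + B*(-5))/(R + 4) = (B - 5*B)/(4 + R) = (-4*B)/(4 + R) = -4*B/(4 + R))
-117*(-34 + L(18, 5)) = -117*(-34 - 4*5/(4 + 18)) = -117*(-34 - 4*5/22) = -117*(-34 - 4*5*1/22) = -117*(-34 - 10/11) = -117*(-384/11) = 44928/11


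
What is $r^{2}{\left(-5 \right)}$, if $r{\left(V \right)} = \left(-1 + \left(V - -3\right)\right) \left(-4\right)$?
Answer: $144$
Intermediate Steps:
$r{\left(V \right)} = -8 - 4 V$ ($r{\left(V \right)} = \left(-1 + \left(V + 3\right)\right) \left(-4\right) = \left(-1 + \left(3 + V\right)\right) \left(-4\right) = \left(2 + V\right) \left(-4\right) = -8 - 4 V$)
$r^{2}{\left(-5 \right)} = \left(-8 - -20\right)^{2} = \left(-8 + 20\right)^{2} = 12^{2} = 144$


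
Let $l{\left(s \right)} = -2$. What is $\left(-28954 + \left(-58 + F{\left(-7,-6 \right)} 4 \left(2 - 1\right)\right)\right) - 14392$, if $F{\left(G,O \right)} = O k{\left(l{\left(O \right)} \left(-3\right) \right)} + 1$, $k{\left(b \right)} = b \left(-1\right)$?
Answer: $-43256$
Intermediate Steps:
$k{\left(b \right)} = - b$
$F{\left(G,O \right)} = 1 - 6 O$ ($F{\left(G,O \right)} = O \left(- \left(-2\right) \left(-3\right)\right) + 1 = O \left(\left(-1\right) 6\right) + 1 = O \left(-6\right) + 1 = - 6 O + 1 = 1 - 6 O$)
$\left(-28954 + \left(-58 + F{\left(-7,-6 \right)} 4 \left(2 - 1\right)\right)\right) - 14392 = \left(-28954 - \left(58 - \left(1 - -36\right) 4 \left(2 - 1\right)\right)\right) - 14392 = \left(-28954 - \left(58 - \left(1 + 36\right) 4 \cdot 1\right)\right) - 14392 = \left(-28954 + \left(-58 + 37 \cdot 4\right)\right) - 14392 = \left(-28954 + \left(-58 + 148\right)\right) - 14392 = \left(-28954 + 90\right) - 14392 = -28864 - 14392 = -43256$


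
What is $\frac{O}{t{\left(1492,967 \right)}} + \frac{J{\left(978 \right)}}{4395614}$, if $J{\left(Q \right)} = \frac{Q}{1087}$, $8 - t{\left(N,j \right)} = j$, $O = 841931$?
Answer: $- \frac{2011386805390628}{2291066544431} \approx -877.93$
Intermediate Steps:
$t{\left(N,j \right)} = 8 - j$
$J{\left(Q \right)} = \frac{Q}{1087}$ ($J{\left(Q \right)} = Q \frac{1}{1087} = \frac{Q}{1087}$)
$\frac{O}{t{\left(1492,967 \right)}} + \frac{J{\left(978 \right)}}{4395614} = \frac{841931}{8 - 967} + \frac{\frac{1}{1087} \cdot 978}{4395614} = \frac{841931}{8 - 967} + \frac{978}{1087} \cdot \frac{1}{4395614} = \frac{841931}{-959} + \frac{489}{2389016209} = 841931 \left(- \frac{1}{959}\right) + \frac{489}{2389016209} = - \frac{841931}{959} + \frac{489}{2389016209} = - \frac{2011386805390628}{2291066544431}$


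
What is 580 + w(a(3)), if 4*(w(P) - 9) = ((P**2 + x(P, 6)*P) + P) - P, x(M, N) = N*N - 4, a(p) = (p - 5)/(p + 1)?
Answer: 9361/16 ≈ 585.06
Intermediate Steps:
a(p) = (-5 + p)/(1 + p)
x(M, N) = -4 + N**2 (x(M, N) = N**2 - 4 = -4 + N**2)
w(P) = 9 + 8*P + P**2/4 (w(P) = 9 + (((P**2 + (-4 + 6**2)*P) + P) - P)/4 = 9 + (((P**2 + (-4 + 36)*P) + P) - P)/4 = 9 + (((P**2 + 32*P) + P) - P)/4 = 9 + ((P**2 + 33*P) - P)/4 = 9 + (P**2 + 32*P)/4 = 9 + (8*P + P**2/4) = 9 + 8*P + P**2/4)
580 + w(a(3)) = 580 + (9 + 8*((-5 + 3)/(1 + 3)) + ((-5 + 3)/(1 + 3))**2/4) = 580 + (9 + 8*(-2/4) + (-2/4)**2/4) = 580 + (9 + 8*((1/4)*(-2)) + ((1/4)*(-2))**2/4) = 580 + (9 + 8*(-1/2) + (-1/2)**2/4) = 580 + (9 - 4 + (1/4)*(1/4)) = 580 + (9 - 4 + 1/16) = 580 + 81/16 = 9361/16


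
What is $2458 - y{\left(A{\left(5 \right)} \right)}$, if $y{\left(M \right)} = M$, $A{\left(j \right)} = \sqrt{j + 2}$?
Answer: $2458 - \sqrt{7} \approx 2455.4$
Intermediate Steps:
$A{\left(j \right)} = \sqrt{2 + j}$
$2458 - y{\left(A{\left(5 \right)} \right)} = 2458 - \sqrt{2 + 5} = 2458 - \sqrt{7}$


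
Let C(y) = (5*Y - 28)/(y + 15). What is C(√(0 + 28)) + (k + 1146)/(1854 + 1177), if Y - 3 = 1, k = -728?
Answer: -281374/597107 + 16*√7/197 ≈ -0.25635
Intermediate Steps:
Y = 4 (Y = 3 + 1 = 4)
C(y) = -8/(15 + y) (C(y) = (5*4 - 28)/(y + 15) = (20 - 28)/(15 + y) = -8/(15 + y))
C(√(0 + 28)) + (k + 1146)/(1854 + 1177) = -8/(15 + √(0 + 28)) + (-728 + 1146)/(1854 + 1177) = -8/(15 + √28) + 418/3031 = -8/(15 + 2*√7) + 418*(1/3031) = -8/(15 + 2*√7) + 418/3031 = 418/3031 - 8/(15 + 2*√7)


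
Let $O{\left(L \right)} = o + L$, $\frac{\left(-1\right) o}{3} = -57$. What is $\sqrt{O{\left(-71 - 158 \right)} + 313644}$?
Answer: $\sqrt{313586} \approx 559.99$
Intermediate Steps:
$o = 171$ ($o = \left(-3\right) \left(-57\right) = 171$)
$O{\left(L \right)} = 171 + L$
$\sqrt{O{\left(-71 - 158 \right)} + 313644} = \sqrt{\left(171 - 229\right) + 313644} = \sqrt{-58 + 313644} = \sqrt{313586}$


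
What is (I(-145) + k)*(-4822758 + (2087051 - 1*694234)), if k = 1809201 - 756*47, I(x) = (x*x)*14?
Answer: -7093183156879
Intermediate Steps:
I(x) = 14*x² (I(x) = x²*14 = 14*x²)
k = 1773669 (k = 1809201 - 35532 = 1773669)
(I(-145) + k)*(-4822758 + (2087051 - 1*694234)) = (14*(-145)² + 1773669)*(-4822758 + (2087051 - 1*694234)) = (14*21025 + 1773669)*(-4822758 + (2087051 - 694234)) = (294350 + 1773669)*(-4822758 + 1392817) = 2068019*(-3429941) = -7093183156879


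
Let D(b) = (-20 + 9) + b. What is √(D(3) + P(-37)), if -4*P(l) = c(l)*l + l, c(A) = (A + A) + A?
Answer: I*√4102/2 ≈ 32.023*I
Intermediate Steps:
c(A) = 3*A (c(A) = 2*A + A = 3*A)
D(b) = -11 + b
P(l) = -3*l²/4 - l/4 (P(l) = -((3*l)*l + l)/4 = -(3*l² + l)/4 = -(l + 3*l²)/4 = -3*l²/4 - l/4)
√(D(3) + P(-37)) = √((-11 + 3) - ¼*(-37)*(1 + 3*(-37))) = √(-8 - ¼*(-37)*(1 - 111)) = √(-8 - ¼*(-37)*(-110)) = √(-8 - 2035/2) = √(-2051/2) = I*√4102/2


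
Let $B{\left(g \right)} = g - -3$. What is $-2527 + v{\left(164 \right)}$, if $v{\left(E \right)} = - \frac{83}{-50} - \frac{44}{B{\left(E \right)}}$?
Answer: $- \frac{21088789}{8350} \approx -2525.6$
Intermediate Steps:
$B{\left(g \right)} = 3 + g$ ($B{\left(g \right)} = g + 3 = 3 + g$)
$v{\left(E \right)} = \frac{83}{50} - \frac{44}{3 + E}$ ($v{\left(E \right)} = - \frac{83}{-50} - \frac{44}{3 + E} = \left(-83\right) \left(- \frac{1}{50}\right) - \frac{44}{3 + E} = \frac{83}{50} - \frac{44}{3 + E}$)
$-2527 + v{\left(164 \right)} = -2527 + \frac{-1951 + 83 \cdot 164}{50 \left(3 + 164\right)} = -2527 + \frac{-1951 + 13612}{50 \cdot 167} = -2527 + \frac{1}{50} \cdot \frac{1}{167} \cdot 11661 = -2527 + \frac{11661}{8350} = - \frac{21088789}{8350}$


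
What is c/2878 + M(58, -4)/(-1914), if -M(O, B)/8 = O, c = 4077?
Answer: 157565/94974 ≈ 1.6590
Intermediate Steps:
M(O, B) = -8*O
c/2878 + M(58, -4)/(-1914) = 4077/2878 - 8*58/(-1914) = 4077*(1/2878) - 464*(-1/1914) = 4077/2878 + 8/33 = 157565/94974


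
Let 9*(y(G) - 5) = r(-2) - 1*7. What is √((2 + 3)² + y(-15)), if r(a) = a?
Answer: √29 ≈ 5.3852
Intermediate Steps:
y(G) = 4 (y(G) = 5 + (-2 - 1*7)/9 = 5 + (-2 - 7)/9 = 5 + (⅑)*(-9) = 5 - 1 = 4)
√((2 + 3)² + y(-15)) = √((2 + 3)² + 4) = √(5² + 4) = √(25 + 4) = √29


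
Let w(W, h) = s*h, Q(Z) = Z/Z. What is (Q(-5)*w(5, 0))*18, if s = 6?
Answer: 0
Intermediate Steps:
Q(Z) = 1
w(W, h) = 6*h
(Q(-5)*w(5, 0))*18 = (1*(6*0))*18 = (1*0)*18 = 0*18 = 0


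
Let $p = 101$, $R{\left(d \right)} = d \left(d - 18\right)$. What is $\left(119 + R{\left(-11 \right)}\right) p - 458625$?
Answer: $-414387$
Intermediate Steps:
$R{\left(d \right)} = d \left(-18 + d\right)$
$\left(119 + R{\left(-11 \right)}\right) p - 458625 = \left(119 - 11 \left(-18 - 11\right)\right) 101 - 458625 = \left(119 - -319\right) 101 - 458625 = \left(119 + 319\right) 101 - 458625 = 438 \cdot 101 - 458625 = 44238 - 458625 = -414387$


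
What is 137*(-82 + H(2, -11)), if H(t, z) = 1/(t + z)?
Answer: -101243/9 ≈ -11249.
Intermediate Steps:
137*(-82 + H(2, -11)) = 137*(-82 + 1/(2 - 11)) = 137*(-82 + 1/(-9)) = 137*(-82 - 1/9) = 137*(-739/9) = -101243/9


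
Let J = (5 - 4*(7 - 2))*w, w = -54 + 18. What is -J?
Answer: -540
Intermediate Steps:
w = -36
J = 540 (J = (5 - 4*(7 - 2))*(-36) = (5 - 4*5)*(-36) = (5 - 20)*(-36) = -15*(-36) = 540)
-J = -1*540 = -540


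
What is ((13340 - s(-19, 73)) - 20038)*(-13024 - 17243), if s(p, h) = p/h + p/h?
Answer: 14798020572/73 ≈ 2.0271e+8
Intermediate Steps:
s(p, h) = 2*p/h
((13340 - s(-19, 73)) - 20038)*(-13024 - 17243) = ((13340 - 2*(-19)/73) - 20038)*(-13024 - 17243) = ((13340 - 2*(-19)/73) - 20038)*(-30267) = ((13340 - 1*(-38/73)) - 20038)*(-30267) = ((13340 + 38/73) - 20038)*(-30267) = (973858/73 - 20038)*(-30267) = -488916/73*(-30267) = 14798020572/73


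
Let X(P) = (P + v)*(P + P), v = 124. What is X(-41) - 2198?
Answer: -9004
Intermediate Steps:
X(P) = 2*P*(124 + P) (X(P) = (P + 124)*(P + P) = (124 + P)*(2*P) = 2*P*(124 + P))
X(-41) - 2198 = 2*(-41)*(124 - 41) - 2198 = 2*(-41)*83 - 2198 = -6806 - 2198 = -9004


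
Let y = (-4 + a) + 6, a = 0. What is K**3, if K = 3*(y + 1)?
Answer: 729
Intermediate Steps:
y = 2 (y = (-4 + 0) + 6 = -4 + 6 = 2)
K = 9 (K = 3*(2 + 1) = 3*3 = 9)
K**3 = 9**3 = 729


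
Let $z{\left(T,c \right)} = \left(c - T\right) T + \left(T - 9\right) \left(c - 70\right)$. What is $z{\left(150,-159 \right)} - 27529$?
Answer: $-106168$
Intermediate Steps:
$z{\left(T,c \right)} = T \left(c - T\right) + \left(-70 + c\right) \left(-9 + T\right)$ ($z{\left(T,c \right)} = T \left(c - T\right) + \left(-9 + T\right) \left(-70 + c\right) = T \left(c - T\right) + \left(-70 + c\right) \left(-9 + T\right)$)
$z{\left(150,-159 \right)} - 27529 = \left(630 - 150^{2} - 10500 - -1431 + 2 \cdot 150 \left(-159\right)\right) - 27529 = \left(630 - 22500 - 10500 + 1431 - 47700\right) - 27529 = -78639 - 27529 = -106168$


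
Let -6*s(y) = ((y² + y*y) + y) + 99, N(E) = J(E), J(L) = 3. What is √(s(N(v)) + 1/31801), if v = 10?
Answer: I*√412776331/4543 ≈ 4.4721*I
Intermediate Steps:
N(E) = 3
s(y) = -33/2 - y²/3 - y/6 (s(y) = -(((y² + y*y) + y) + 99)/6 = -(((y² + y²) + y) + 99)/6 = -((2*y² + y) + 99)/6 = -((y + 2*y²) + 99)/6 = -(99 + y + 2*y²)/6 = -33/2 - y²/3 - y/6)
√(s(N(v)) + 1/31801) = √((-33/2 - ⅓*3² - ⅙*3) + 1/31801) = √((-33/2 - ⅓*9 - ½) + 1/31801) = √((-33/2 - 3 - ½) + 1/31801) = √(-20 + 1/31801) = √(-636019/31801) = I*√412776331/4543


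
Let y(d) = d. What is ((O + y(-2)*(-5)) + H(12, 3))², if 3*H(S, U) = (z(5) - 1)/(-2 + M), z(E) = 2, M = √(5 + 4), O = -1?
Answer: 784/9 ≈ 87.111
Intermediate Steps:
M = 3 (M = √9 = 3)
H(S, U) = ⅓ (H(S, U) = ((2 - 1)/(-2 + 3))/3 = (1/1)/3 = (1*1)/3 = (⅓)*1 = ⅓)
((O + y(-2)*(-5)) + H(12, 3))² = ((-1 - 2*(-5)) + ⅓)² = ((-1 + 10) + ⅓)² = (9 + ⅓)² = (28/3)² = 784/9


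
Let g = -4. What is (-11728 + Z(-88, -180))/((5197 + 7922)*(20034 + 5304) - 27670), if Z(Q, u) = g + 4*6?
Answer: -2927/83095388 ≈ -3.5225e-5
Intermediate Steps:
Z(Q, u) = 20 (Z(Q, u) = -4 + 4*6 = -4 + 24 = 20)
(-11728 + Z(-88, -180))/((5197 + 7922)*(20034 + 5304) - 27670) = (-11728 + 20)/((5197 + 7922)*(20034 + 5304) - 27670) = -11708/(13119*25338 - 27670) = -11708/(332409222 - 27670) = -11708/332381552 = -11708*1/332381552 = -2927/83095388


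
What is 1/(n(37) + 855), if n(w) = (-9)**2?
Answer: 1/936 ≈ 0.0010684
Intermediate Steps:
n(w) = 81
1/(n(37) + 855) = 1/(81 + 855) = 1/936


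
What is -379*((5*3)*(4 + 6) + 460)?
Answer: -231190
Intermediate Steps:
-379*((5*3)*(4 + 6) + 460) = -379*(15*10 + 460) = -379*(150 + 460) = -379*610 = -231190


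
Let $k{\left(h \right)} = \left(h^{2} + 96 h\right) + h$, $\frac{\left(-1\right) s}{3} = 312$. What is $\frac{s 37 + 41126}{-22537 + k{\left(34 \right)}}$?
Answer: $- \frac{6494}{18083} \approx -0.35912$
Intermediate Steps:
$s = -936$ ($s = \left(-3\right) 312 = -936$)
$k{\left(h \right)} = h^{2} + 97 h$
$\frac{s 37 + 41126}{-22537 + k{\left(34 \right)}} = \frac{\left(-936\right) 37 + 41126}{-22537 + 34 \left(97 + 34\right)} = \frac{-34632 + 41126}{-22537 + 34 \cdot 131} = \frac{6494}{-22537 + 4454} = \frac{6494}{-18083} = 6494 \left(- \frac{1}{18083}\right) = - \frac{6494}{18083}$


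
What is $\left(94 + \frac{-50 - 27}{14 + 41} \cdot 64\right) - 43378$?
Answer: $- \frac{216868}{5} \approx -43374.0$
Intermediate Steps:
$\left(94 + \frac{-50 - 27}{14 + 41} \cdot 64\right) - 43378 = \left(94 + - \frac{77}{55} \cdot 64\right) - 43378 = \left(94 + \left(-77\right) \frac{1}{55} \cdot 64\right) - 43378 = \left(94 - \frac{448}{5}\right) - 43378 = \frac{22}{5} - 43378 = - \frac{216868}{5}$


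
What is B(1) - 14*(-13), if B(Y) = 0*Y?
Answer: 182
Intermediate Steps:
B(Y) = 0
B(1) - 14*(-13) = 0 - 14*(-13) = 0 + 182 = 182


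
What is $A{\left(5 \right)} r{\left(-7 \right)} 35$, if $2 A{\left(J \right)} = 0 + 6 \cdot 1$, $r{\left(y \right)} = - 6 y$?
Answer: $4410$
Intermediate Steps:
$A{\left(J \right)} = 3$ ($A{\left(J \right)} = \frac{0 + 6 \cdot 1}{2} = \frac{0 + 6}{2} = \frac{1}{2} \cdot 6 = 3$)
$A{\left(5 \right)} r{\left(-7 \right)} 35 = 3 \left(\left(-6\right) \left(-7\right)\right) 35 = 3 \cdot 42 \cdot 35 = 126 \cdot 35 = 4410$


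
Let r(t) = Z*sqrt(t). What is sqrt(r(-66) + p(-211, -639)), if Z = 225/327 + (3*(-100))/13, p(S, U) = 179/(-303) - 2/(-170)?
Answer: sqrt(-771146957979840 - 29819103982858125*I*sqrt(66))/36494835 ≈ 9.5213 - 9.5517*I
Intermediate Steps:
p(S, U) = -14912/25755 (p(S, U) = 179*(-1/303) - 2*(-1/170) = -179/303 + 1/85 = -14912/25755)
Z = -31725/1417 (Z = 225*(1/327) - 300*1/13 = 75/109 - 300/13 = -31725/1417 ≈ -22.389)
r(t) = -31725*sqrt(t)/1417
sqrt(r(-66) + p(-211, -639)) = sqrt(-31725*I*sqrt(66)/1417 - 14912/25755) = sqrt(-14912/25755 - 31725*I*sqrt(66)/1417)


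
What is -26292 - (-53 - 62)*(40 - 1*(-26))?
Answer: -18702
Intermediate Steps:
-26292 - (-53 - 62)*(40 - 1*(-26)) = -26292 - (-115)*(40 + 26) = -26292 - (-115)*66 = -26292 - 1*(-7590) = -26292 + 7590 = -18702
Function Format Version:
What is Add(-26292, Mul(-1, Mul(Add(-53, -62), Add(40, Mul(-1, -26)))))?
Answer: -18702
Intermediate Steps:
Add(-26292, Mul(-1, Mul(Add(-53, -62), Add(40, Mul(-1, -26))))) = Add(-26292, Mul(-1, Mul(-115, Add(40, 26)))) = Add(-26292, Mul(-1, Mul(-115, 66))) = Add(-26292, Mul(-1, -7590)) = Add(-26292, 7590) = -18702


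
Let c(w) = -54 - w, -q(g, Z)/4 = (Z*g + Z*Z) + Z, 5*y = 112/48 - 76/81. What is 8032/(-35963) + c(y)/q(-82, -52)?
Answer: -361130813/1631281680 ≈ -0.22138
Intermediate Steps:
y = 113/405 (y = (112/48 - 76/81)/5 = (112*(1/48) - 76*1/81)/5 = (7/3 - 76/81)/5 = (⅕)*(113/81) = 113/405 ≈ 0.27901)
q(g, Z) = -4*Z - 4*Z² - 4*Z*g (q(g, Z) = -4*((Z*g + Z*Z) + Z) = -4*((Z*g + Z²) + Z) = -4*((Z² + Z*g) + Z) = -4*(Z + Z² + Z*g) = -4*Z - 4*Z² - 4*Z*g)
8032/(-35963) + c(y)/q(-82, -52) = 8032/(-35963) + (-54 - 1*113/405)/((-4*(-52)*(1 - 52 - 82))) = 8032*(-1/35963) + (-54 - 113/405)/((-4*(-52)*(-133))) = -8032/35963 - 21983/405/(-27664) = -8032/35963 - 21983/405*(-1/27664) = -8032/35963 + 89/45360 = -361130813/1631281680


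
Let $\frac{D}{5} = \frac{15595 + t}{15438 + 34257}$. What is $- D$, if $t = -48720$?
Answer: $\frac{33125}{9939} \approx 3.3328$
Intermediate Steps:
$D = - \frac{33125}{9939}$ ($D = 5 \frac{15595 - 48720}{15438 + 34257} = 5 \left(- \frac{33125}{49695}\right) = 5 \left(\left(-33125\right) \frac{1}{49695}\right) = 5 \left(- \frac{6625}{9939}\right) = - \frac{33125}{9939} \approx -3.3328$)
$- D = \left(-1\right) \left(- \frac{33125}{9939}\right) = \frac{33125}{9939}$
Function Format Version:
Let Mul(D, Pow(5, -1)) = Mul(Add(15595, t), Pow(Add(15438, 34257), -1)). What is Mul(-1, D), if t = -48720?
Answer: Rational(33125, 9939) ≈ 3.3328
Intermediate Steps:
D = Rational(-33125, 9939) (D = Mul(5, Mul(Add(15595, -48720), Pow(Add(15438, 34257), -1))) = Mul(5, Mul(-33125, Pow(49695, -1))) = Mul(5, Mul(-33125, Rational(1, 49695))) = Mul(5, Rational(-6625, 9939)) = Rational(-33125, 9939) ≈ -3.3328)
Mul(-1, D) = Mul(-1, Rational(-33125, 9939)) = Rational(33125, 9939)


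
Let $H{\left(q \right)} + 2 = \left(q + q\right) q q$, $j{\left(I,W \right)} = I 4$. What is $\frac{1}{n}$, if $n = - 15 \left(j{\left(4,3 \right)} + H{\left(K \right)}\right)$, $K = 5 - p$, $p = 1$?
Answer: $- \frac{1}{2130} \approx -0.00046948$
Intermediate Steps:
$K = 4$ ($K = 5 - 1 = 4$)
$j{\left(I,W \right)} = 4 I$
$H{\left(q \right)} = -2 + 2 q^{3}$ ($H{\left(q \right)} = -2 + \left(q + q\right) q q = -2 + 2 q q q = -2 + 2 q^{2} q = -2 + 2 q^{3}$)
$n = -2130$ ($n = - 15 \left(4 \cdot 4 - \left(2 - 2 \cdot 4^{3}\right)\right) = - 15 \left(16 + \left(-2 + 2 \cdot 64\right)\right) = - 15 \left(16 + \left(-2 + 128\right)\right) = - 15 \left(16 + 126\right) = \left(-15\right) 142 = -2130$)
$\frac{1}{n} = \frac{1}{-2130} = - \frac{1}{2130}$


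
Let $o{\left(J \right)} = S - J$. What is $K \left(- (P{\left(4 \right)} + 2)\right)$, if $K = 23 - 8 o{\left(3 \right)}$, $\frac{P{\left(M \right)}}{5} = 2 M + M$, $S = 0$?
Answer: $-2914$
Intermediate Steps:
$o{\left(J \right)} = - J$ ($o{\left(J \right)} = 0 - J = - J$)
$P{\left(M \right)} = 15 M$ ($P{\left(M \right)} = 5 \left(2 M + M\right) = 5 \cdot 3 M = 15 M$)
$K = 47$ ($K = 23 - 8 \left(\left(-1\right) 3\right) = 23 - -24 = 23 + 24 = 47$)
$K \left(- (P{\left(4 \right)} + 2)\right) = 47 \left(- (15 \cdot 4 + 2)\right) = 47 \left(- (60 + 2)\right) = 47 \left(\left(-1\right) 62\right) = 47 \left(-62\right) = -2914$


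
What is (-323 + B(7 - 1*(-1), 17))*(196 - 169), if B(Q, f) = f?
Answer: -8262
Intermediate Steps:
(-323 + B(7 - 1*(-1), 17))*(196 - 169) = (-323 + 17)*(196 - 169) = -306*27 = -8262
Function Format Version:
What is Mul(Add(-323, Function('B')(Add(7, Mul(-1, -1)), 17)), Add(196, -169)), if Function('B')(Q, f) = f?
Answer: -8262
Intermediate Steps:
Mul(Add(-323, Function('B')(Add(7, Mul(-1, -1)), 17)), Add(196, -169)) = Mul(Add(-323, 17), Add(196, -169)) = Mul(-306, 27) = -8262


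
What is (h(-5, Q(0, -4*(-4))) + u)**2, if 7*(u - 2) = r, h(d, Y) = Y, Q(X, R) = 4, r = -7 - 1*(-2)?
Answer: 1369/49 ≈ 27.939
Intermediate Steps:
r = -5 (r = -7 + 2 = -5)
u = 9/7 (u = 2 + (1/7)*(-5) = 2 - 5/7 = 9/7 ≈ 1.2857)
(h(-5, Q(0, -4*(-4))) + u)**2 = (4 + 9/7)**2 = (37/7)**2 = 1369/49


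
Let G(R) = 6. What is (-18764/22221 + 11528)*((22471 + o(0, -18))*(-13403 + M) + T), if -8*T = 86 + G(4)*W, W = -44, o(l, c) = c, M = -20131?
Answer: -192861472130208889/22221 ≈ -8.6792e+12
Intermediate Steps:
T = 89/4 (T = -(86 + 6*(-44))/8 = -(86 - 264)/8 = -⅛*(-178) = 89/4 ≈ 22.250)
(-18764/22221 + 11528)*((22471 + o(0, -18))*(-13403 + M) + T) = (-18764/22221 + 11528)*((22471 - 18)*(-13403 - 20131) + 89/4) = (-18764*1/22221 + 11528)*(22453*(-33534) + 89/4) = (-18764/22221 + 11528)*(-752938902 + 89/4) = (256144924/22221)*(-3011755519/4) = -192861472130208889/22221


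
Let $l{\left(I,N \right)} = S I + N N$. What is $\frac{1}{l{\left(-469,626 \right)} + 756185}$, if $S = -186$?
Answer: $\frac{1}{1235295} \approx 8.0952 \cdot 10^{-7}$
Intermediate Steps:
$l{\left(I,N \right)} = N^{2} - 186 I$ ($l{\left(I,N \right)} = - 186 I + N N = - 186 I + N^{2} = N^{2} - 186 I$)
$\frac{1}{l{\left(-469,626 \right)} + 756185} = \frac{1}{\left(626^{2} - -87234\right) + 756185} = \frac{1}{\left(391876 + 87234\right) + 756185} = \frac{1}{479110 + 756185} = \frac{1}{1235295}$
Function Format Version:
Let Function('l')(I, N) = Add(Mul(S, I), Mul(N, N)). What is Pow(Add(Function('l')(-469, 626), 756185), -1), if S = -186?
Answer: Rational(1, 1235295) ≈ 8.0952e-7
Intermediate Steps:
Function('l')(I, N) = Add(Pow(N, 2), Mul(-186, I)) (Function('l')(I, N) = Add(Mul(-186, I), Mul(N, N)) = Add(Mul(-186, I), Pow(N, 2)) = Add(Pow(N, 2), Mul(-186, I)))
Pow(Add(Function('l')(-469, 626), 756185), -1) = Pow(Add(Add(Pow(626, 2), Mul(-186, -469)), 756185), -1) = Pow(Add(Add(391876, 87234), 756185), -1) = Pow(Add(479110, 756185), -1) = Pow(1235295, -1) = Rational(1, 1235295)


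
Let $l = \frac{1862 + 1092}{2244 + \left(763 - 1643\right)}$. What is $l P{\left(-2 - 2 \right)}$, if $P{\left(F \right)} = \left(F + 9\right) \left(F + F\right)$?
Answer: $- \frac{29540}{341} \approx -86.628$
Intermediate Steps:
$P{\left(F \right)} = 2 F \left(9 + F\right)$ ($P{\left(F \right)} = \left(9 + F\right) 2 F = 2 F \left(9 + F\right)$)
$l = \frac{1477}{682}$ ($l = \frac{2954}{2244 - 880} = \frac{2954}{1364} = 2954 \cdot \frac{1}{1364} = \frac{1477}{682} \approx 2.1657$)
$l P{\left(-2 - 2 \right)} = \frac{1477 \cdot 2 \left(-2 - 2\right) \left(9 - 4\right)}{682} = \frac{1477 \cdot 2 \left(-4\right) \left(9 - 4\right)}{682} = \frac{1477 \cdot 2 \left(-4\right) 5}{682} = \frac{1477}{682} \left(-40\right) = - \frac{29540}{341}$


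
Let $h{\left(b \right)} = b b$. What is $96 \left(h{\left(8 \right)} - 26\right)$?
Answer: $3648$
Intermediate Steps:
$h{\left(b \right)} = b^{2}$
$96 \left(h{\left(8 \right)} - 26\right) = 96 \left(8^{2} - 26\right) = 96 \left(64 - 26\right) = 96 \cdot 38 = 3648$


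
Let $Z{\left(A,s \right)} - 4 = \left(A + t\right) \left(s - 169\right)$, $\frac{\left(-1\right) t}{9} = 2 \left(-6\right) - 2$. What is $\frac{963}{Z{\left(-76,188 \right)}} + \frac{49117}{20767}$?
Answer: $\frac{7428471}{2201302} \approx 3.3746$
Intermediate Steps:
$t = 126$ ($t = - 9 \left(2 \left(-6\right) - 2\right) = - 9 \left(-12 - 2\right) = \left(-9\right) \left(-14\right) = 126$)
$Z{\left(A,s \right)} = 4 + \left(-169 + s\right) \left(126 + A\right)$ ($Z{\left(A,s \right)} = 4 + \left(A + 126\right) \left(s - 169\right) = 4 + \left(126 + A\right) \left(-169 + s\right) = 4 + \left(-169 + s\right) \left(126 + A\right)$)
$\frac{963}{Z{\left(-76,188 \right)}} + \frac{49117}{20767} = \frac{963}{-21290 - -12844 + 126 \cdot 188 - 14288} + \frac{49117}{20767} = \frac{963}{-21290 + 12844 + 23688 - 14288} + 49117 \cdot \frac{1}{20767} = \frac{963}{954} + \frac{49117}{20767} = 963 \cdot \frac{1}{954} + \frac{49117}{20767} = \frac{107}{106} + \frac{49117}{20767} = \frac{7428471}{2201302}$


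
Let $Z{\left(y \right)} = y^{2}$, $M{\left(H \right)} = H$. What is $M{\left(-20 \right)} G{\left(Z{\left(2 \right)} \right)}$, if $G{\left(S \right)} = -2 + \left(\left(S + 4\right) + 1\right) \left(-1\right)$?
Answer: $220$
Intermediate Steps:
$G{\left(S \right)} = -7 - S$ ($G{\left(S \right)} = -2 + \left(\left(4 + S\right) + 1\right) \left(-1\right) = -2 + \left(5 + S\right) \left(-1\right) = -2 - \left(5 + S\right) = -7 - S$)
$M{\left(-20 \right)} G{\left(Z{\left(2 \right)} \right)} = - 20 \left(-7 - 2^{2}\right) = - 20 \left(-7 - 4\right) = \left(-20\right) \left(-11\right) = 220$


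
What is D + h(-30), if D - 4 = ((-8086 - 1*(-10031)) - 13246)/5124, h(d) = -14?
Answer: -20847/1708 ≈ -12.206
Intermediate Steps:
D = 3065/1708 (D = 4 + ((-8086 - 1*(-10031)) - 13246)/5124 = 4 + ((-8086 + 10031) - 13246)*(1/5124) = 4 + (1945 - 13246)*(1/5124) = 4 - 11301*1/5124 = 4 - 3767/1708 = 3065/1708 ≈ 1.7945)
D + h(-30) = 3065/1708 - 14 = -20847/1708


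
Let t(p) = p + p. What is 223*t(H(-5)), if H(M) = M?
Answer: -2230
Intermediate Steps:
t(p) = 2*p
223*t(H(-5)) = 223*(2*(-5)) = 223*(-10) = -2230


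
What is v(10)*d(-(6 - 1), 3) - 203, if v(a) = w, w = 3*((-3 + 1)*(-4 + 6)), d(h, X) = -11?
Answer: -71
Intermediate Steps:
w = -12 (w = 3*(-2*2) = 3*(-4) = -12)
v(a) = -12
v(10)*d(-(6 - 1), 3) - 203 = -12*(-11) - 203 = 132 - 203 = -71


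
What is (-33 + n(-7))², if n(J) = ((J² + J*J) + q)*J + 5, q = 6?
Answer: 571536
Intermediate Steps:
n(J) = 5 + J*(6 + 2*J²) (n(J) = ((J² + J*J) + 6)*J + 5 = ((J² + J²) + 6)*J + 5 = (2*J² + 6)*J + 5 = (6 + 2*J²)*J + 5 = J*(6 + 2*J²) + 5 = 5 + J*(6 + 2*J²))
(-33 + n(-7))² = (-33 + (5 + 2*(-7)³ + 6*(-7)))² = (-33 + (5 + 2*(-343) - 42))² = (-33 + (5 - 686 - 42))² = (-33 - 723)² = (-756)² = 571536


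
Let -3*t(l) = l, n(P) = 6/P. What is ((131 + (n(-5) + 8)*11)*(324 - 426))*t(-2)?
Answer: -69972/5 ≈ -13994.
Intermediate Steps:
t(l) = -l/3
((131 + (n(-5) + 8)*11)*(324 - 426))*t(-2) = ((131 + (6/(-5) + 8)*11)*(324 - 426))*(-1/3*(-2)) = ((131 + (6*(-1/5) + 8)*11)*(-102))*(2/3) = ((131 + (-6/5 + 8)*11)*(-102))*(2/3) = ((131 + (34/5)*11)*(-102))*(2/3) = ((131 + 374/5)*(-102))*(2/3) = ((1029/5)*(-102))*(2/3) = -104958/5*2/3 = -69972/5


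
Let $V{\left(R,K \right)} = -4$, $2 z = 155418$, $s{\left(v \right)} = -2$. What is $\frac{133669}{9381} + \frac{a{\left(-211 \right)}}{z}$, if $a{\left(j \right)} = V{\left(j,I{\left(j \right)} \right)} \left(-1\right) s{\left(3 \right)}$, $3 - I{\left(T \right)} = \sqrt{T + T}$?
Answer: $\frac{3462403091}{242996043} \approx 14.249$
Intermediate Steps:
$I{\left(T \right)} = 3 - \sqrt{2} \sqrt{T}$ ($I{\left(T \right)} = 3 - \sqrt{T + T} = 3 - \sqrt{2 T} = 3 - \sqrt{2} \sqrt{T}$)
$z = 77709$ ($z = \frac{1}{2} \cdot 155418 = 77709$)
$a{\left(j \right)} = -8$ ($a{\left(j \right)} = \left(-4\right) \left(-1\right) \left(-2\right) = 4 \left(-2\right) = -8$)
$\frac{133669}{9381} + \frac{a{\left(-211 \right)}}{z} = \frac{133669}{9381} - \frac{8}{77709} = \frac{3462403091}{242996043}$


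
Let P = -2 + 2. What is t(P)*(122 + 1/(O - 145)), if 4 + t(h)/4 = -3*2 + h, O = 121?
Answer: -14635/3 ≈ -4878.3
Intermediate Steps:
P = 0
t(h) = -40 + 4*h (t(h) = -16 + 4*(-3*2 + h) = -16 + 4*(-6 + h) = -16 + (-24 + 4*h) = -40 + 4*h)
t(P)*(122 + 1/(O - 145)) = (-40 + 4*0)*(122 + 1/(121 - 145)) = (-40 + 0)*(122 + 1/(-24)) = -40*(122 - 1/24) = -40*2927/24 = -14635/3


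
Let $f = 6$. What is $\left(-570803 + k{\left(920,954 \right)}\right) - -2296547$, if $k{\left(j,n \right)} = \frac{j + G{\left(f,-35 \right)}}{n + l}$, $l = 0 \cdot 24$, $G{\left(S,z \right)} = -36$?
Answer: $\frac{823180330}{477} \approx 1.7257 \cdot 10^{6}$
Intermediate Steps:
$l = 0$
$k{\left(j,n \right)} = \frac{-36 + j}{n}$ ($k{\left(j,n \right)} = \frac{j - 36}{n + 0} = \frac{-36 + j}{n}$)
$\left(-570803 + k{\left(920,954 \right)}\right) - -2296547 = \left(-570803 + \frac{-36 + 920}{954}\right) - -2296547 = \left(-570803 + \frac{1}{954} \cdot 884\right) + 2296547 = \left(-570803 + \frac{442}{477}\right) + 2296547 = - \frac{272272589}{477} + 2296547 = \frac{823180330}{477}$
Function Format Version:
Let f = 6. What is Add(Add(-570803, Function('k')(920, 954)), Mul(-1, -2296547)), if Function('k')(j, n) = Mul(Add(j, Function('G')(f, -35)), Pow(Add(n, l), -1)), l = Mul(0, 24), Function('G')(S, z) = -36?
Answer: Rational(823180330, 477) ≈ 1.7257e+6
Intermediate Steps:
l = 0
Function('k')(j, n) = Mul(Pow(n, -1), Add(-36, j)) (Function('k')(j, n) = Mul(Add(j, -36), Pow(Add(n, 0), -1)) = Mul(Add(-36, j), Pow(n, -1)) = Mul(Pow(n, -1), Add(-36, j)))
Add(Add(-570803, Function('k')(920, 954)), Mul(-1, -2296547)) = Add(Add(-570803, Mul(Pow(954, -1), Add(-36, 920))), Mul(-1, -2296547)) = Add(Add(-570803, Mul(Rational(1, 954), 884)), 2296547) = Add(Add(-570803, Rational(442, 477)), 2296547) = Add(Rational(-272272589, 477), 2296547) = Rational(823180330, 477)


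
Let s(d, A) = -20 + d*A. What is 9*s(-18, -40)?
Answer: 6300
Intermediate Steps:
s(d, A) = -20 + A*d
9*s(-18, -40) = 9*(-20 - 40*(-18)) = 9*(-20 + 720) = 9*700 = 6300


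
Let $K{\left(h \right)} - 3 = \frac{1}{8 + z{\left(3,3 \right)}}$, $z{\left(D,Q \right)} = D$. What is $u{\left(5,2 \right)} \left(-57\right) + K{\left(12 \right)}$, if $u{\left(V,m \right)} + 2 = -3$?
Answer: $\frac{3169}{11} \approx 288.09$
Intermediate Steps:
$u{\left(V,m \right)} = -5$ ($u{\left(V,m \right)} = -2 - 3 = -5$)
$K{\left(h \right)} = \frac{34}{11}$ ($K{\left(h \right)} = 3 + \frac{1}{8 + 3} = 3 + \frac{1}{11} = \frac{34}{11}$)
$u{\left(5,2 \right)} \left(-57\right) + K{\left(12 \right)} = \left(-5\right) \left(-57\right) + \frac{34}{11} = 285 + \frac{34}{11} = \frac{3169}{11}$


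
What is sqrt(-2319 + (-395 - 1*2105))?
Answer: I*sqrt(4819) ≈ 69.419*I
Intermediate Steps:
sqrt(-2319 + (-395 - 1*2105)) = sqrt(-2319 + (-395 - 2105)) = sqrt(-2319 - 2500) = sqrt(-4819) = I*sqrt(4819)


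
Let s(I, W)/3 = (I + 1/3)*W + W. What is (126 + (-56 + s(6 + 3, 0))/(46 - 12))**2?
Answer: 4468996/289 ≈ 15464.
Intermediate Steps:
s(I, W) = 3*W + 3*W*(1/3 + I) (s(I, W) = 3*((I + 1/3)*W + W) = 3*((1/3 + I)*W + W) = 3*(W*(1/3 + I) + W) = 3*(W + W*(1/3 + I)) = 3*W + 3*W*(1/3 + I))
(126 + (-56 + s(6 + 3, 0))/(46 - 12))**2 = (126 + (-56 + 0*(4 + 3*(6 + 3)))/(46 - 12))**2 = (126 + (-56 + 0*(4 + 3*9))/34)**2 = (126 + (-56 + 0*(4 + 27))*(1/34))**2 = (126 + (-56 + 0*31)*(1/34))**2 = (126 + (-56 + 0)*(1/34))**2 = (126 - 56*1/34)**2 = (126 - 28/17)**2 = (2114/17)**2 = 4468996/289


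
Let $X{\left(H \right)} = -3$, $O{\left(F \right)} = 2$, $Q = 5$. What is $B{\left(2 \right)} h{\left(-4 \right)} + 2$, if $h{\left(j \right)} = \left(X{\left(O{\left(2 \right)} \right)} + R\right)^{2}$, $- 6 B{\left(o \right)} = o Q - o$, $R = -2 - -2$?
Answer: $-10$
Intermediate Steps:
$R = 0$ ($R = -2 + 2 = 0$)
$B{\left(o \right)} = - \frac{2 o}{3}$ ($B{\left(o \right)} = - \frac{o 5 - o}{6} = - \frac{5 o - o}{6} = - \frac{4 o}{6} = - \frac{2 o}{3}$)
$h{\left(j \right)} = 9$ ($h{\left(j \right)} = \left(-3 + 0\right)^{2} = \left(-3\right)^{2} = 9$)
$B{\left(2 \right)} h{\left(-4 \right)} + 2 = \left(- \frac{2}{3}\right) 2 \cdot 9 + 2 = \left(- \frac{4}{3}\right) 9 + 2 = -12 + 2 = -10$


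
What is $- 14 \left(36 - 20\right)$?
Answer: $-224$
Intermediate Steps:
$- 14 \left(36 - 20\right) = \left(-14\right) 16 = -224$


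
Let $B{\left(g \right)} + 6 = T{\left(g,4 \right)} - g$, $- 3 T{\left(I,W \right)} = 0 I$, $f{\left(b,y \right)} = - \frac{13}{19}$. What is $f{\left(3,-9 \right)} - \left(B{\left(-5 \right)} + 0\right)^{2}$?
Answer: $- \frac{32}{19} \approx -1.6842$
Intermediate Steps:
$f{\left(b,y \right)} = - \frac{13}{19}$ ($f{\left(b,y \right)} = \left(-13\right) \frac{1}{19} = - \frac{13}{19}$)
$T{\left(I,W \right)} = 0$ ($T{\left(I,W \right)} = - \frac{0 I}{3} = \left(- \frac{1}{3}\right) 0 = 0$)
$B{\left(g \right)} = -6 - g$ ($B{\left(g \right)} = -6 + \left(0 - g\right) = -6 - g$)
$f{\left(3,-9 \right)} - \left(B{\left(-5 \right)} + 0\right)^{2} = - \frac{13}{19} - \left(\left(-6 - -5\right) + 0\right)^{2} = - \frac{13}{19} - \left(\left(-6 + 5\right) + 0\right)^{2} = - \frac{13}{19} - \left(-1 + 0\right)^{2} = - \frac{13}{19} - \left(-1\right)^{2} = - \frac{13}{19} - 1 = - \frac{32}{19}$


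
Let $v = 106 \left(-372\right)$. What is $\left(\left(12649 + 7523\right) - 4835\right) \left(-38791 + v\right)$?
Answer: $-1199706151$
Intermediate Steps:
$v = -39432$
$\left(\left(12649 + 7523\right) - 4835\right) \left(-38791 + v\right) = \left(\left(12649 + 7523\right) - 4835\right) \left(-38791 - 39432\right) = \left(20172 - 4835\right) \left(-78223\right) = 15337 \left(-78223\right) = -1199706151$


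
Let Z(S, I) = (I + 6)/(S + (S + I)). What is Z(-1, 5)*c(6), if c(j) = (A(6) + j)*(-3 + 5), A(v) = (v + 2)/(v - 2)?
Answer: 176/3 ≈ 58.667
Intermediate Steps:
Z(S, I) = (6 + I)/(I + 2*S) (Z(S, I) = (6 + I)/(S + (I + S)) = (6 + I)/(I + 2*S))
A(v) = (2 + v)/(-2 + v)
c(j) = 4 + 2*j (c(j) = ((2 + 6)/(-2 + 6) + j)*(-3 + 5) = (8/4 + j)*2 = ((1/4)*8 + j)*2 = (2 + j)*2 = 4 + 2*j)
Z(-1, 5)*c(6) = ((6 + 5)/(5 + 2*(-1)))*(4 + 2*6) = (11/(5 - 2))*(4 + 12) = (11/3)*16 = 176/3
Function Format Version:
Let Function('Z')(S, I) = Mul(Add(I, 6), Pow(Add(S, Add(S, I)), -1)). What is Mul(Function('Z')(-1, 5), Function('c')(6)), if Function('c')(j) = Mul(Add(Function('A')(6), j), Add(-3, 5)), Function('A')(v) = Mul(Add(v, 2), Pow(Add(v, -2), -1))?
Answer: Rational(176, 3) ≈ 58.667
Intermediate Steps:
Function('Z')(S, I) = Mul(Pow(Add(I, Mul(2, S)), -1), Add(6, I)) (Function('Z')(S, I) = Mul(Add(6, I), Pow(Add(S, Add(I, S)), -1)) = Mul(Add(6, I), Pow(Add(I, Mul(2, S)), -1)) = Mul(Pow(Add(I, Mul(2, S)), -1), Add(6, I)))
Function('A')(v) = Mul(Pow(Add(-2, v), -1), Add(2, v)) (Function('A')(v) = Mul(Add(2, v), Pow(Add(-2, v), -1)) = Mul(Pow(Add(-2, v), -1), Add(2, v)))
Function('c')(j) = Add(4, Mul(2, j)) (Function('c')(j) = Mul(Add(Mul(Pow(Add(-2, 6), -1), Add(2, 6)), j), Add(-3, 5)) = Mul(Add(Mul(Pow(4, -1), 8), j), 2) = Mul(Add(Mul(Rational(1, 4), 8), j), 2) = Mul(Add(2, j), 2) = Add(4, Mul(2, j)))
Mul(Function('Z')(-1, 5), Function('c')(6)) = Mul(Mul(Pow(Add(5, Mul(2, -1)), -1), Add(6, 5)), Add(4, Mul(2, 6))) = Mul(Mul(Pow(Add(5, -2), -1), 11), Add(4, 12)) = Mul(Mul(Pow(3, -1), 11), 16) = Mul(Mul(Rational(1, 3), 11), 16) = Mul(Rational(11, 3), 16) = Rational(176, 3)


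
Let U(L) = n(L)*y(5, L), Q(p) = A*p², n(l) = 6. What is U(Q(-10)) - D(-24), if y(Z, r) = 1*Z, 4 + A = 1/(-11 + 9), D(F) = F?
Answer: 54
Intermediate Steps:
A = -9/2 (A = -4 + 1/(-11 + 9) = -4 + 1/(-2) = -4 - ½ = -9/2 ≈ -4.5000)
y(Z, r) = Z
Q(p) = -9*p²/2
U(L) = 30 (U(L) = 6*5 = 30)
U(Q(-10)) - D(-24) = 30 - 1*(-24) = 30 + 24 = 54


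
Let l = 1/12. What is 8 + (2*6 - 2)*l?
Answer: 53/6 ≈ 8.8333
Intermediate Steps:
l = 1/12 ≈ 0.083333
8 + (2*6 - 2)*l = 8 + (2*6 - 2)*(1/12) = 8 + (12 - 2)*(1/12) = 8 + 10*(1/12) = 8 + ⅚ = 53/6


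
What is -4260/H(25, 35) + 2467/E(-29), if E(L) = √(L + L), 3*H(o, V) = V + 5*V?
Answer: -426/7 - 2467*I*√58/58 ≈ -60.857 - 323.93*I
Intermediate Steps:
H(o, V) = 2*V (H(o, V) = (V + 5*V)/3 = (6*V)/3 = 2*V)
E(L) = √2*√L (E(L) = √(2*L) = √2*√L)
-4260/H(25, 35) + 2467/E(-29) = -4260/(2*35) + 2467/((√2*√(-29))) = -4260/70 + 2467/((√2*(I*√29))) = -4260*1/70 + 2467/((I*√58)) = -426/7 + 2467*(-I*√58/58) = -426/7 - 2467*I*√58/58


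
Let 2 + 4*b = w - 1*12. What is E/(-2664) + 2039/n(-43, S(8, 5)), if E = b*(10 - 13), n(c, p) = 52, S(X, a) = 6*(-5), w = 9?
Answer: 1810567/46176 ≈ 39.210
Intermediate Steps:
S(X, a) = -30
b = -5/4 (b = -1/2 + (9 - 1*12)/4 = -1/2 + (9 - 12)/4 = -1/2 + (1/4)*(-3) = -1/2 - 3/4 = -5/4 ≈ -1.2500)
E = 15/4 (E = -5*(10 - 13)/4 = -5/4*(-3) = 15/4 ≈ 3.7500)
E/(-2664) + 2039/n(-43, S(8, 5)) = (15/4)/(-2664) + 2039/52 = (15/4)*(-1/2664) + 2039*(1/52) = -5/3552 + 2039/52 = 1810567/46176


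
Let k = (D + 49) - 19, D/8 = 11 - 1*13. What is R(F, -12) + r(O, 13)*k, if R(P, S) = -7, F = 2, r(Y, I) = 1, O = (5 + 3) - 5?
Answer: 7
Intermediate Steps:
O = 3 (O = 8 - 5 = 3)
D = -16 (D = 8*(11 - 1*13) = 8*(11 - 13) = 8*(-2) = -16)
k = 14 (k = (-16 + 49) - 19 = 33 - 19 = 14)
R(F, -12) + r(O, 13)*k = -7 + 1*14 = -7 + 14 = 7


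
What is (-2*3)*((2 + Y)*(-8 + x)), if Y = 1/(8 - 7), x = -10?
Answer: 324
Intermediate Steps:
Y = 1 (Y = 1/1 = 1)
(-2*3)*((2 + Y)*(-8 + x)) = (-2*3)*((2 + 1)*(-8 - 10)) = -18*(-18) = -6*(-54) = 324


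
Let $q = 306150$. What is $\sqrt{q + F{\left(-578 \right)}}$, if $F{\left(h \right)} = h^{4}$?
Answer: $\sqrt{111612425206} \approx 3.3408 \cdot 10^{5}$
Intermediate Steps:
$\sqrt{q + F{\left(-578 \right)}} = \sqrt{306150 + \left(-578\right)^{4}} = \sqrt{306150 + 111612119056} = \sqrt{111612425206}$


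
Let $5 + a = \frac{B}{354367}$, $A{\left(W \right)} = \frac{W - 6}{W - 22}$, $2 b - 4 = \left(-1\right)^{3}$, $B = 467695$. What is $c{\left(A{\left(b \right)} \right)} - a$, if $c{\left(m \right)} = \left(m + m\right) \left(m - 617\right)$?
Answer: $- \frac{159109929188}{595690927} \approx -267.1$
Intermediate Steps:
$b = \frac{3}{2}$ ($b = 2 + \frac{\left(-1\right)^{3}}{2} = 2 + \frac{1}{2} \left(-1\right) = 2 - \frac{1}{2} = \frac{3}{2} \approx 1.5$)
$A{\left(W \right)} = \frac{-6 + W}{-22 + W}$
$c{\left(m \right)} = 2 m \left(-617 + m\right)$
$a = - \frac{1304140}{354367}$ ($a = -5 + \frac{467695}{354367} = - \frac{1304140}{354367} \approx -3.6802$)
$c{\left(A{\left(b \right)} \right)} - a = 2 \frac{-6 + \frac{3}{2}}{-22 + \frac{3}{2}} \left(-617 + \frac{-6 + \frac{3}{2}}{-22 + \frac{3}{2}}\right) - - \frac{1304140}{354367} = 2 \frac{1}{- \frac{41}{2}} \left(- \frac{9}{2}\right) \left(-617 + \frac{1}{- \frac{41}{2}} \left(- \frac{9}{2}\right)\right) + \frac{1304140}{354367} = 2 \left(\left(- \frac{2}{41}\right) \left(- \frac{9}{2}\right)\right) \left(-617 - - \frac{9}{41}\right) + \frac{1304140}{354367} = 2 \cdot \frac{9}{41} \left(-617 + \frac{9}{41}\right) + \frac{1304140}{354367} = 2 \cdot \frac{9}{41} \left(- \frac{25288}{41}\right) + \frac{1304140}{354367} = - \frac{455184}{1681} + \frac{1304140}{354367} = - \frac{159109929188}{595690927}$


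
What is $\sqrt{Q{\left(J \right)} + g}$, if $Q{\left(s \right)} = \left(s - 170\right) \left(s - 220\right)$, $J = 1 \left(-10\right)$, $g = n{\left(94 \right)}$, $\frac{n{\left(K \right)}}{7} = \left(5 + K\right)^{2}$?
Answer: $3 \sqrt{12223} \approx 331.67$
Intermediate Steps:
$n{\left(K \right)} = 7 \left(5 + K\right)^{2}$
$g = 68607$ ($g = 7 \left(5 + 94\right)^{2} = 7 \cdot 99^{2} = 7 \cdot 9801 = 68607$)
$J = -10$
$Q{\left(s \right)} = \left(-220 + s\right) \left(-170 + s\right)$ ($Q{\left(s \right)} = \left(-170 + s\right) \left(-220 + s\right) = \left(-220 + s\right) \left(-170 + s\right)$)
$\sqrt{Q{\left(J \right)} + g} = \sqrt{\left(37400 + \left(-10\right)^{2} - -3900\right) + 68607} = \sqrt{\left(37400 + 100 + 3900\right) + 68607} = \sqrt{41400 + 68607} = \sqrt{110007} = 3 \sqrt{12223}$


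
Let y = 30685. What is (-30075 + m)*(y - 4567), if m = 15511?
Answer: -380382552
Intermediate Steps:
(-30075 + m)*(y - 4567) = (-30075 + 15511)*(30685 - 4567) = -14564*26118 = -380382552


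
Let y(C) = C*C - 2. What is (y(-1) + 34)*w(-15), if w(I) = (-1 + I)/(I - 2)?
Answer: 528/17 ≈ 31.059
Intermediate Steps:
y(C) = -2 + C**2 (y(C) = C**2 - 2 = -2 + C**2)
w(I) = (-1 + I)/(-2 + I)
(y(-1) + 34)*w(-15) = ((-2 + (-1)**2) + 34)*((-1 - 15)/(-2 - 15)) = ((-2 + 1) + 34)*(-16/(-17)) = (-1 + 34)*(-1/17*(-16)) = 33*(16/17) = 528/17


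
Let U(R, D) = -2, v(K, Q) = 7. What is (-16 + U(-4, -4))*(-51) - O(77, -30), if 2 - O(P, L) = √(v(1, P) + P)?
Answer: 916 + 2*√21 ≈ 925.17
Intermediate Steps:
O(P, L) = 2 - √(7 + P)
(-16 + U(-4, -4))*(-51) - O(77, -30) = (-16 - 2)*(-51) - (2 - √(7 + 77)) = -18*(-51) - (2 - √84) = 918 - (2 - 2*√21) = 918 + (-2 + 2*√21) = 916 + 2*√21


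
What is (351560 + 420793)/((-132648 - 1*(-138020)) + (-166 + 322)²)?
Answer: 772353/29708 ≈ 25.998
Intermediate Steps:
(351560 + 420793)/((-132648 - 1*(-138020)) + (-166 + 322)²) = 772353/((-132648 + 138020) + 156²) = 772353/(5372 + 24336) = 772353/29708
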